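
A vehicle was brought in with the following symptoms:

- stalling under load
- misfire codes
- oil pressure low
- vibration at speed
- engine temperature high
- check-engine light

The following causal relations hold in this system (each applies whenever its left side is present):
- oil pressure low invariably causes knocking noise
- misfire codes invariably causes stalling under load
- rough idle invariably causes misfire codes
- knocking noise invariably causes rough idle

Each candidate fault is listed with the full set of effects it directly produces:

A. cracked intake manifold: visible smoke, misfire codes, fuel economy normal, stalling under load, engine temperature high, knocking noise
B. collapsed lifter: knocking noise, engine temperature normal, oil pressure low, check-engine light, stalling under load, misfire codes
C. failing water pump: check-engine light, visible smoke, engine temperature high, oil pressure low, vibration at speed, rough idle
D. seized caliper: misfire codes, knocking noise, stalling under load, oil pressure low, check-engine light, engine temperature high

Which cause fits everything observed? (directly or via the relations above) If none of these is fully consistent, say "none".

C

For each candidate, compare predicted effects to what was observed:
(A) cracked intake manifold — stalling under load yes; misfire codes yes; oil pressure low NO; vibration at speed NO; engine temperature high yes; check-engine light NO
(B) collapsed lifter — stalling under load yes; misfire codes yes; oil pressure low yes; vibration at speed NO; engine temperature high NO; check-engine light yes
(C) failing water pump — accounts for every observation (stalling under load via rough idle → misfire codes → stalling under load)
(D) seized caliper — stalling under load yes; misfire codes yes; oil pressure low yes; vibration at speed NO; engine temperature high yes; check-engine light yes
Only (C) is consistent with every observation.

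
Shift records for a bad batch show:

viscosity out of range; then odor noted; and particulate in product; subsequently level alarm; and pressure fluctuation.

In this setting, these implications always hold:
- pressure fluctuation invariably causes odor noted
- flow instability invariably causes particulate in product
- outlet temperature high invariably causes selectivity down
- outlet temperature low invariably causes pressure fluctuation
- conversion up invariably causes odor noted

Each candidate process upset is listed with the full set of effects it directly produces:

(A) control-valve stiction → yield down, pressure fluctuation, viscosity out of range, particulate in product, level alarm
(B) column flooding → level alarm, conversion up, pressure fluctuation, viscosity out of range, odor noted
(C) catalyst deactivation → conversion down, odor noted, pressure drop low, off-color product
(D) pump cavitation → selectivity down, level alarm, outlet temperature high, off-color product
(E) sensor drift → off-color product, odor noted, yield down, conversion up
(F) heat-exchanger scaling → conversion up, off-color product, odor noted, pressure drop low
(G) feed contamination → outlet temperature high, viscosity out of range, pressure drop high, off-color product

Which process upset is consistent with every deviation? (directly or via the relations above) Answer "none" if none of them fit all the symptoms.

A

For each candidate, compare predicted effects to what was observed:
(A) control-valve stiction — accounts for every observation (odor noted through pressure fluctuation → odor noted)
(B) column flooding — viscosity out of range yes; odor noted yes; particulate in product NO; level alarm yes; pressure fluctuation yes
(C) catalyst deactivation — does not account for viscosity out of range, particulate in product, level alarm, pressure fluctuation
(D) pump cavitation — does not account for viscosity out of range, odor noted, particulate in product, pressure fluctuation
(E) sensor drift — does not account for viscosity out of range, particulate in product, level alarm, pressure fluctuation
(F) heat-exchanger scaling — does not account for viscosity out of range, particulate in product, level alarm, pressure fluctuation
(G) feed contamination — does not account for odor noted, particulate in product, level alarm, pressure fluctuation
(A) alone accounts for all the evidence.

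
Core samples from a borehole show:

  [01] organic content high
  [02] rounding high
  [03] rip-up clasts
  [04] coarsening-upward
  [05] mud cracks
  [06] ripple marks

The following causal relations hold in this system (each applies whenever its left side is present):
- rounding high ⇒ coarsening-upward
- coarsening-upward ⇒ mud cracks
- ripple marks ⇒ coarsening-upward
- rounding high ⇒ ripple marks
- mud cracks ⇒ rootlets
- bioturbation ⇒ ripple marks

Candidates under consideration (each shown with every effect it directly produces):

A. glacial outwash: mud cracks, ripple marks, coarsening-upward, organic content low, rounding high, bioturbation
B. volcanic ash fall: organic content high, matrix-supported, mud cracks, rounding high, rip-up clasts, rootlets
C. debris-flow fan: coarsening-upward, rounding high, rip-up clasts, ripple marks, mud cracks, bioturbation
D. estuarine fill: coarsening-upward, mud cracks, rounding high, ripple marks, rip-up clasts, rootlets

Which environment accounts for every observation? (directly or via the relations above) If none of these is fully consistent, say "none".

Per-candidate check:
(A) glacial outwash — fails on organic content high, rip-up clasts (predicts organic content low, not organic content high)
(B) volcanic ash fall — organic content high +; rounding high +; rip-up clasts +; coarsening-upward + (through rounding high → coarsening-upward); mud cracks +; ripple marks + (through rounding high → ripple marks)
(C) debris-flow fan — organic content high -; rounding high +; rip-up clasts +; coarsening-upward +; mud cracks +; ripple marks +
(D) estuarine fill — organic content high -; rounding high +; rip-up clasts +; coarsening-upward +; mud cracks +; ripple marks +
Only (B) is consistent with every observation.

B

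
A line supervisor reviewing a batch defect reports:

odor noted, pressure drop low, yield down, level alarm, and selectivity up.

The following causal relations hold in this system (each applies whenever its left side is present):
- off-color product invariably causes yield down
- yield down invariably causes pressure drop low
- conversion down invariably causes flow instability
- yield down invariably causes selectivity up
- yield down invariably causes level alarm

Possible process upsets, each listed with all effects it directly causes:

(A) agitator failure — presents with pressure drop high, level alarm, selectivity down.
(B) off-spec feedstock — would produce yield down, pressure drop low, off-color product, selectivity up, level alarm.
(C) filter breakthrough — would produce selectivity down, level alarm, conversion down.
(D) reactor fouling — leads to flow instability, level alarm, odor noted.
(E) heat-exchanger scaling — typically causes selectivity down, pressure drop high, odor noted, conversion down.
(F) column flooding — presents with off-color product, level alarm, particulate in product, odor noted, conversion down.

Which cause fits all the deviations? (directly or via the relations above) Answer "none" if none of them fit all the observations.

For each candidate, compare predicted effects to what was observed:
(A) agitator failure — odor noted -; pressure drop low -; yield down -; level alarm +; selectivity up -
(B) off-spec feedstock — odor noted -; pressure drop low +; yield down +; level alarm +; selectivity up +
(C) filter breakthrough — odor noted -; pressure drop low -; yield down -; level alarm +; selectivity up -
(D) reactor fouling — odor noted +; pressure drop low -; yield down -; level alarm +; selectivity up -
(E) heat-exchanger scaling — fails on pressure drop low, yield down, level alarm, selectivity up (predicts pressure drop high, not pressure drop low; predicts selectivity down, not selectivity up)
(F) column flooding — odor noted +; pressure drop low + (by off-color product → yield down → pressure drop low); yield down + (by off-color product → yield down); level alarm +; selectivity up + (by off-color product → yield down → selectivity up)
(F) alone accounts for all the evidence.

F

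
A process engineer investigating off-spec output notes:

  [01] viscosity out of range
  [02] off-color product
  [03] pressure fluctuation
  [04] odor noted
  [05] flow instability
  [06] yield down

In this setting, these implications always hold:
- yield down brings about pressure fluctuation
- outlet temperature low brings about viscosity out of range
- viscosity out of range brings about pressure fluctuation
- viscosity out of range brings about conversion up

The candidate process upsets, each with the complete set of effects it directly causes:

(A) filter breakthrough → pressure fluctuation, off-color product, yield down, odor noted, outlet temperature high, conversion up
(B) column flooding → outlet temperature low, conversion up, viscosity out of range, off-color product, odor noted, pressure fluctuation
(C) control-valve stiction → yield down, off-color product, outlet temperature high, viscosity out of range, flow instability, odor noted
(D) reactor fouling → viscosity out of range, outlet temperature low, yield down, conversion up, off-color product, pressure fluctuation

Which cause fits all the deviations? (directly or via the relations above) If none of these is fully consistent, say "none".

Per-candidate check:
(A) filter breakthrough — viscosity out of range miss; off-color product match; pressure fluctuation match; odor noted match; flow instability miss; yield down match
(B) column flooding — viscosity out of range match; off-color product match; pressure fluctuation match; odor noted match; flow instability miss; yield down miss
(C) control-valve stiction — accounts for every observation (pressure fluctuation by viscosity out of range → pressure fluctuation)
(D) reactor fouling — viscosity out of range match; off-color product match; pressure fluctuation match; odor noted miss; flow instability miss; yield down match
(C) is the only candidate with no mismatches.

C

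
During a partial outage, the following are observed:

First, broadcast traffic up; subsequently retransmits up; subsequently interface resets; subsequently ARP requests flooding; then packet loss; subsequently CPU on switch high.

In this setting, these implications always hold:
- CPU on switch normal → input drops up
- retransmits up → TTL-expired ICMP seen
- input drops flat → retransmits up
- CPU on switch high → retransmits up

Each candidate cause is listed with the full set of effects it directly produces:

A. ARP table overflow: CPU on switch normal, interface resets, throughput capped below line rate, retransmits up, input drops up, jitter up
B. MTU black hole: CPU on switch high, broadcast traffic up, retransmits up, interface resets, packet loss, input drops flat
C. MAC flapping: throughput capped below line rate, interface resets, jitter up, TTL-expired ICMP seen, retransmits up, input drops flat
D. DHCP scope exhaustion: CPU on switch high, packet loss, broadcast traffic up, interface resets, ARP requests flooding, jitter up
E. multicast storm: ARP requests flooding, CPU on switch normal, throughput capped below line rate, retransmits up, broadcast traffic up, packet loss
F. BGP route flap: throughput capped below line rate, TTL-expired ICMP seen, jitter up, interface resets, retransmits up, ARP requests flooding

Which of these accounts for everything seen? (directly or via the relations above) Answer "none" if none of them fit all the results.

Checking each candidate against the observations:
(A) ARP table overflow — broadcast traffic up ✗; retransmits up ✓; interface resets ✓; ARP requests flooding ✗; packet loss ✗; CPU on switch high ✗
(B) MTU black hole — broadcast traffic up ✓; retransmits up ✓; interface resets ✓; ARP requests flooding ✗; packet loss ✓; CPU on switch high ✓
(C) MAC flapping — does not account for broadcast traffic up, ARP requests flooding, packet loss, CPU on switch high
(D) DHCP scope exhaustion — broadcast traffic up ✓; retransmits up ✓ (via CPU on switch high → retransmits up); interface resets ✓; ARP requests flooding ✓; packet loss ✓; CPU on switch high ✓
(E) multicast storm — broadcast traffic up ✓; retransmits up ✓; interface resets ✗; ARP requests flooding ✓; packet loss ✓; CPU on switch high ✗
(F) BGP route flap — broadcast traffic up ✗; retransmits up ✓; interface resets ✓; ARP requests flooding ✓; packet loss ✗; CPU on switch high ✗
Only (D) is consistent with every observation.

D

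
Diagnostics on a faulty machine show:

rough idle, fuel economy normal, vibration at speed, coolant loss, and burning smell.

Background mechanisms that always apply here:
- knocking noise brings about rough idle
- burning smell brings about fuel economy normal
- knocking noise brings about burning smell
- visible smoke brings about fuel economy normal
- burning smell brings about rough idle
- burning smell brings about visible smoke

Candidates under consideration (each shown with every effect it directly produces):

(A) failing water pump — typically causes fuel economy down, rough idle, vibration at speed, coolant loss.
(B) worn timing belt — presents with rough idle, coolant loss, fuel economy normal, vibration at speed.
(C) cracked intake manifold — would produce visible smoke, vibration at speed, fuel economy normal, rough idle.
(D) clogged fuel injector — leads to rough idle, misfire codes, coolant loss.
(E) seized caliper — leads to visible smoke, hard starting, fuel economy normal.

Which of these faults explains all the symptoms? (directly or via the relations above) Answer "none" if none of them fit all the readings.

Per-candidate check:
(A) failing water pump — fails on fuel economy normal, burning smell (predicts fuel economy down, not fuel economy normal)
(B) worn timing belt — rough idle yes; fuel economy normal yes; vibration at speed yes; coolant loss yes; burning smell NO
(C) cracked intake manifold — does not account for coolant loss, burning smell
(D) clogged fuel injector — rough idle yes; fuel economy normal NO; vibration at speed NO; coolant loss yes; burning smell NO
(E) seized caliper — rough idle NO; fuel economy normal yes; vibration at speed NO; coolant loss NO; burning smell NO
None of the listed candidates fits everything.

none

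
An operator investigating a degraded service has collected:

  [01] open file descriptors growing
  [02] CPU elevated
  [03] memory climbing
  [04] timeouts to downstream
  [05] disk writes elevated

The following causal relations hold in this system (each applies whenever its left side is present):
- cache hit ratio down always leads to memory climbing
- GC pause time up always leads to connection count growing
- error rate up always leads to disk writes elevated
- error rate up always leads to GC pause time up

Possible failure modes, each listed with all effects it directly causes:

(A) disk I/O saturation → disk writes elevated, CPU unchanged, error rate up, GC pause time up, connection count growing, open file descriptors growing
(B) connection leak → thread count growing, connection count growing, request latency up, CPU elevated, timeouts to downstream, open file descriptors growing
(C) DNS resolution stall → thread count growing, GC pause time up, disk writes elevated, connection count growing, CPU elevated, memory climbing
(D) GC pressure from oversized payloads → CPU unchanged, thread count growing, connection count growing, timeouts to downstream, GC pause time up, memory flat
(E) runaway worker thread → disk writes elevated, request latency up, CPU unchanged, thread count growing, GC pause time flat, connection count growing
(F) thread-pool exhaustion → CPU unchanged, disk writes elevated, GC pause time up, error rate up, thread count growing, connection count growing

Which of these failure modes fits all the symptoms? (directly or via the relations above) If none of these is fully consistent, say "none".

none

Testing each hypothesis:
(A) disk I/O saturation — open file descriptors growing ✓; CPU elevated ✗; memory climbing ✗; timeouts to downstream ✗; disk writes elevated ✓
(B) connection leak — does not account for memory climbing, disk writes elevated
(C) DNS resolution stall — open file descriptors growing ✗; CPU elevated ✓; memory climbing ✓; timeouts to downstream ✗; disk writes elevated ✓
(D) GC pressure from oversized payloads — open file descriptors growing ✗; CPU elevated ✗; memory climbing ✗; timeouts to downstream ✓; disk writes elevated ✗
(E) runaway worker thread — open file descriptors growing ✗; CPU elevated ✗; memory climbing ✗; timeouts to downstream ✗; disk writes elevated ✓
(F) thread-pool exhaustion — fails on open file descriptors growing, CPU elevated, memory climbing, timeouts to downstream (predicts CPU unchanged, not CPU elevated)
None of the listed candidates fits everything.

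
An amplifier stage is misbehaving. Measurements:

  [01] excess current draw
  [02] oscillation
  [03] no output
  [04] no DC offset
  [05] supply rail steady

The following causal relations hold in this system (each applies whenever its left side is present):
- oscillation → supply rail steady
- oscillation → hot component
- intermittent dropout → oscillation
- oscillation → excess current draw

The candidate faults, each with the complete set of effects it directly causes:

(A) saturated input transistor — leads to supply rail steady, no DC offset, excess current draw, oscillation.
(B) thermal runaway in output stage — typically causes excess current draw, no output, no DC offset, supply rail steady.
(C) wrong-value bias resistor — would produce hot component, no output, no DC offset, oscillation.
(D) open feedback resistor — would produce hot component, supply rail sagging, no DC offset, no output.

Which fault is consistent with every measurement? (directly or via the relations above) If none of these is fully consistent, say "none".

C

Testing each hypothesis:
(A) saturated input transistor — excess current draw ✓; oscillation ✓; no output ✗; no DC offset ✓; supply rail steady ✓
(B) thermal runaway in output stage — excess current draw ✓; oscillation ✗; no output ✓; no DC offset ✓; supply rail steady ✓
(C) wrong-value bias resistor — excess current draw ✓ (through oscillation → excess current draw); oscillation ✓; no output ✓; no DC offset ✓; supply rail steady ✓ (through oscillation → supply rail steady)
(D) open feedback resistor — excess current draw ✗; oscillation ✗; no output ✓; no DC offset ✓; supply rail steady ✗
(C) is the only candidate with no mismatches.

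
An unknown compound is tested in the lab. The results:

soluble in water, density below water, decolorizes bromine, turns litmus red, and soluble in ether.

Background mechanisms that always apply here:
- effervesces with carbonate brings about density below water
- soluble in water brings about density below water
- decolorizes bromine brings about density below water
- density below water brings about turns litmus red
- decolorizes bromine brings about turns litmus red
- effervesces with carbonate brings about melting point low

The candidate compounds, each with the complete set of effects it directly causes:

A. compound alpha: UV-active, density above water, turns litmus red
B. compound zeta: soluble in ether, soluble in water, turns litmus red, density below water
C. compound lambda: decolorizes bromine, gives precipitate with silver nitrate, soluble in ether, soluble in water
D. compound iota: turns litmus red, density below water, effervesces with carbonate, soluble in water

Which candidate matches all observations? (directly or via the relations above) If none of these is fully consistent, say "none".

Per-candidate check:
(A) compound alpha — soluble in water ✗; density below water ✗; decolorizes bromine ✗; turns litmus red ✓; soluble in ether ✗
(B) compound zeta — does not account for decolorizes bromine
(C) compound lambda — soluble in water ✓; density below water ✓ (via decolorizes bromine → density below water); decolorizes bromine ✓; turns litmus red ✓ (via decolorizes bromine → turns litmus red); soluble in ether ✓
(D) compound iota — soluble in water ✓; density below water ✓; decolorizes bromine ✗; turns litmus red ✓; soluble in ether ✗
Only (C) is consistent with every observation.

C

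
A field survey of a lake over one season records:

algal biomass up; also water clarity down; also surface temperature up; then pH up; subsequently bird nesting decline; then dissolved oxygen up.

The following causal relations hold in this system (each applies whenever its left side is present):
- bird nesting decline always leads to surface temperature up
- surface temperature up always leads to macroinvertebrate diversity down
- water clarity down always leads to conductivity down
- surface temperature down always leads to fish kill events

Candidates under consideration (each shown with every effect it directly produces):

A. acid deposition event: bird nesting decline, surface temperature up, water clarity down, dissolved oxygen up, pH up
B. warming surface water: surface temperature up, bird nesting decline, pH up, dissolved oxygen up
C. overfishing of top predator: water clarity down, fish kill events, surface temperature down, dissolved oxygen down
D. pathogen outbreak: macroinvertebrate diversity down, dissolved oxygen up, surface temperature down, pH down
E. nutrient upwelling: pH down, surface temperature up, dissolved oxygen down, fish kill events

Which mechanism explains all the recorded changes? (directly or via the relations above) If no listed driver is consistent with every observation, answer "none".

none

Per-candidate check:
(A) acid deposition event — algal biomass up NO; water clarity down yes; surface temperature up yes; pH up yes; bird nesting decline yes; dissolved oxygen up yes
(B) warming surface water — does not account for algal biomass up, water clarity down
(C) overfishing of top predator — fails on algal biomass up, surface temperature up, pH up, bird nesting decline, dissolved oxygen up (predicts surface temperature down, not surface temperature up; predicts dissolved oxygen down, not dissolved oxygen up)
(D) pathogen outbreak — algal biomass up NO; water clarity down NO; surface temperature up NO; pH up NO; bird nesting decline NO; dissolved oxygen up yes
(E) nutrient upwelling — fails on algal biomass up, water clarity down, pH up, bird nesting decline, dissolved oxygen up (predicts pH down, not pH up; predicts dissolved oxygen down, not dissolved oxygen up)
None of the listed candidates fits everything.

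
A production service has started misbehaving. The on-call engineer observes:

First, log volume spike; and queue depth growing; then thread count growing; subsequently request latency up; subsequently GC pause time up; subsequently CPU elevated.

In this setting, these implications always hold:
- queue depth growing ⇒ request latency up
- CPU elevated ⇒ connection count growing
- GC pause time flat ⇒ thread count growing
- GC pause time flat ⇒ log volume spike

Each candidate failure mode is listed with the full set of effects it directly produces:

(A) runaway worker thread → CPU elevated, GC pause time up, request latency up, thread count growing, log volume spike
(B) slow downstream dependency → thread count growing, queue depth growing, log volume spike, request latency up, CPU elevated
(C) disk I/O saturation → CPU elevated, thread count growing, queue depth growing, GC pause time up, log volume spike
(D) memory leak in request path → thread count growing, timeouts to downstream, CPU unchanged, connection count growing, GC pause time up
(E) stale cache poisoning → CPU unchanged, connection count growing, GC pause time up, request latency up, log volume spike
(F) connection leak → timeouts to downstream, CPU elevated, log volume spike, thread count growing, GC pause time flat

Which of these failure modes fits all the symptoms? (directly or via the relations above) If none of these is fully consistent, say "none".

C

Checking each candidate against the observations:
(A) runaway worker thread — log volume spike match; queue depth growing miss; thread count growing match; request latency up match; GC pause time up match; CPU elevated match
(B) slow downstream dependency — does not account for GC pause time up
(C) disk I/O saturation — log volume spike match; queue depth growing match; thread count growing match; request latency up match (by queue depth growing → request latency up); GC pause time up match; CPU elevated match
(D) memory leak in request path — log volume spike miss; queue depth growing miss; thread count growing match; request latency up miss; GC pause time up match; CPU elevated miss
(E) stale cache poisoning — fails on queue depth growing, thread count growing, CPU elevated (predicts CPU unchanged, not CPU elevated)
(F) connection leak — fails on queue depth growing, request latency up, GC pause time up (predicts GC pause time flat, not GC pause time up)
(C) alone accounts for all the evidence.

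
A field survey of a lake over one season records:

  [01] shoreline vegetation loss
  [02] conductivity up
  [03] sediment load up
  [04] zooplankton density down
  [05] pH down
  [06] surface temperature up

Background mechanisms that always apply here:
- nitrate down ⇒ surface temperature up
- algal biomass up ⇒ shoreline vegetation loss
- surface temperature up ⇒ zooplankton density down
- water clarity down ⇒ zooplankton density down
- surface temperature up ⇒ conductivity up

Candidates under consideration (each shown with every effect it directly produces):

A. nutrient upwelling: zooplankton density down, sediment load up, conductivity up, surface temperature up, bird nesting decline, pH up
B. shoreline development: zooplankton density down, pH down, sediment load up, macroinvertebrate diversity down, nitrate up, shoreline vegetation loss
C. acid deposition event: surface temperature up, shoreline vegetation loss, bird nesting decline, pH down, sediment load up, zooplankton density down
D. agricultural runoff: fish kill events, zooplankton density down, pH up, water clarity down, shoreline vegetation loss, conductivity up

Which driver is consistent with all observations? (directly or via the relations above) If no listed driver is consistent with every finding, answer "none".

Checking each candidate against the observations:
(A) nutrient upwelling — shoreline vegetation loss -; conductivity up +; sediment load up +; zooplankton density down +; pH down -; surface temperature up +
(B) shoreline development — shoreline vegetation loss +; conductivity up -; sediment load up +; zooplankton density down +; pH down +; surface temperature up -
(C) acid deposition event — accounts for every observation (conductivity up via surface temperature up → conductivity up)
(D) agricultural runoff — fails on sediment load up, pH down, surface temperature up (predicts pH up, not pH down)
(C) is the only candidate with no mismatches.

C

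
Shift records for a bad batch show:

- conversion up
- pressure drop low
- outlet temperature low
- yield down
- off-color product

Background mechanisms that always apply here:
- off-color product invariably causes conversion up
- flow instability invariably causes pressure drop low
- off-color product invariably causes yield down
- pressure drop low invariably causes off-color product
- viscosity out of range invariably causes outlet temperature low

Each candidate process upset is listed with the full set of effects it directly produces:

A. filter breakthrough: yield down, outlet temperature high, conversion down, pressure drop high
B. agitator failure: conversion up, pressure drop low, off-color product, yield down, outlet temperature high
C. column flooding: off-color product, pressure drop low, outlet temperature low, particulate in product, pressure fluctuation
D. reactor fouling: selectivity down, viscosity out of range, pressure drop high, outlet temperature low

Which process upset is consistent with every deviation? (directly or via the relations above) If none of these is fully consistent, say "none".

Per-candidate check:
(A) filter breakthrough — fails on conversion up, pressure drop low, outlet temperature low, off-color product (predicts conversion down, not conversion up; predicts pressure drop high, not pressure drop low; predicts outlet temperature high, not outlet temperature low)
(B) agitator failure — conversion up +; pressure drop low +; outlet temperature low -; yield down +; off-color product +
(C) column flooding — accounts for every observation (conversion up by off-color product → conversion up)
(D) reactor fouling — conversion up -; pressure drop low -; outlet temperature low +; yield down -; off-color product -
(C) alone accounts for all the evidence.

C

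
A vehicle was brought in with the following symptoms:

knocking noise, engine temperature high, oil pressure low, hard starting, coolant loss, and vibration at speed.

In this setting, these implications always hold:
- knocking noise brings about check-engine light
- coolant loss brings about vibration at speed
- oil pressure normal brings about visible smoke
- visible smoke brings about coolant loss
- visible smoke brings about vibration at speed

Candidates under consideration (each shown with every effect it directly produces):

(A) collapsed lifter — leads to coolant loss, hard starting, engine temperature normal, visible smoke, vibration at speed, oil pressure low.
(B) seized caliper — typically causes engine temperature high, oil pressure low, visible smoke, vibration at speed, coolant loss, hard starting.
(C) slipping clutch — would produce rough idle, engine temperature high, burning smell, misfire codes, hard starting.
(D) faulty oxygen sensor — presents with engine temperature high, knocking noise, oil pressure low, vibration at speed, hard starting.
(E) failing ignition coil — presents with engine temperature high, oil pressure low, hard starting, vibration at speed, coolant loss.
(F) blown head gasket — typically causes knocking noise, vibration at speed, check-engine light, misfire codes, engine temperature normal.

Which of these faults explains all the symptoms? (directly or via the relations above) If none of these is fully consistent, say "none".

none

Per-candidate check:
(A) collapsed lifter — fails on knocking noise, engine temperature high (predicts engine temperature normal, not engine temperature high)
(B) seized caliper — knocking noise NO; engine temperature high yes; oil pressure low yes; hard starting yes; coolant loss yes; vibration at speed yes
(C) slipping clutch — knocking noise NO; engine temperature high yes; oil pressure low NO; hard starting yes; coolant loss NO; vibration at speed NO
(D) faulty oxygen sensor — does not account for coolant loss
(E) failing ignition coil — knocking noise NO; engine temperature high yes; oil pressure low yes; hard starting yes; coolant loss yes; vibration at speed yes
(F) blown head gasket — knocking noise yes; engine temperature high NO; oil pressure low NO; hard starting NO; coolant loss NO; vibration at speed yes
None of the listed candidates fits everything.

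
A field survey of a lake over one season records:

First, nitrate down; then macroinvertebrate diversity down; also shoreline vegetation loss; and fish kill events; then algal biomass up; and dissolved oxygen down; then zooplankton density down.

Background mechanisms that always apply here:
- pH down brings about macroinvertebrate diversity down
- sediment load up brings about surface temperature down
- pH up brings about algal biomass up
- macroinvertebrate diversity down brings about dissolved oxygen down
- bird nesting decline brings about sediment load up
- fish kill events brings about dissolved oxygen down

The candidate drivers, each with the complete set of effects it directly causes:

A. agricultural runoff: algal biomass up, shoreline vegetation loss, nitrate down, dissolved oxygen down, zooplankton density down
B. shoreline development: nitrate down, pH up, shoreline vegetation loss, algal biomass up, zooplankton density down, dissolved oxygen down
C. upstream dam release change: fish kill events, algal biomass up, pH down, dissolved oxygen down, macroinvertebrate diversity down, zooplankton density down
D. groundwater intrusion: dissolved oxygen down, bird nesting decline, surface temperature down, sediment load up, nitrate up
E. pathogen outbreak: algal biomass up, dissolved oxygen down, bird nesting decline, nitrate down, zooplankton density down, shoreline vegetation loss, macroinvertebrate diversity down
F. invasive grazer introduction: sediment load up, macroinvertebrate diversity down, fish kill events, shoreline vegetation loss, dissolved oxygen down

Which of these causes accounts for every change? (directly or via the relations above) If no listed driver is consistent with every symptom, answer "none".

none

Checking each candidate against the observations:
(A) agricultural runoff — nitrate down match; macroinvertebrate diversity down miss; shoreline vegetation loss match; fish kill events miss; algal biomass up match; dissolved oxygen down match; zooplankton density down match
(B) shoreline development — does not account for macroinvertebrate diversity down, fish kill events
(C) upstream dam release change — does not account for nitrate down, shoreline vegetation loss
(D) groundwater intrusion — nitrate down miss; macroinvertebrate diversity down miss; shoreline vegetation loss miss; fish kill events miss; algal biomass up miss; dissolved oxygen down match; zooplankton density down miss
(E) pathogen outbreak — does not account for fish kill events
(F) invasive grazer introduction — nitrate down miss; macroinvertebrate diversity down match; shoreline vegetation loss match; fish kill events match; algal biomass up miss; dissolved oxygen down match; zooplankton density down miss
No candidate is consistent with all observations.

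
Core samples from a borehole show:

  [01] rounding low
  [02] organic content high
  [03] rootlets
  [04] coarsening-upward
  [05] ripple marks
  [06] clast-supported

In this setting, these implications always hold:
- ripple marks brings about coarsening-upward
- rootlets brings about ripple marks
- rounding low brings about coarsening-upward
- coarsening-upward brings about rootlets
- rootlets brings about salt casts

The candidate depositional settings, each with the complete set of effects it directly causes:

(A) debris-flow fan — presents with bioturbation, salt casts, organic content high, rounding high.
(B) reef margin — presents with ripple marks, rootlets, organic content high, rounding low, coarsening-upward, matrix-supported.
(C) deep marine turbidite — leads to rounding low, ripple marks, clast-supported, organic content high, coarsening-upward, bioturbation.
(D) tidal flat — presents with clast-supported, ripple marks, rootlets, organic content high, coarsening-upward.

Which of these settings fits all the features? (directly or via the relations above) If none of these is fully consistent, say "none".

C

Testing each hypothesis:
(A) debris-flow fan — rounding low NO; organic content high yes; rootlets NO; coarsening-upward NO; ripple marks NO; clast-supported NO
(B) reef margin — rounding low yes; organic content high yes; rootlets yes; coarsening-upward yes; ripple marks yes; clast-supported NO
(C) deep marine turbidite — rounding low yes; organic content high yes; rootlets yes (via coarsening-upward → rootlets); coarsening-upward yes; ripple marks yes; clast-supported yes
(D) tidal flat — rounding low NO; organic content high yes; rootlets yes; coarsening-upward yes; ripple marks yes; clast-supported yes
(C) is the only candidate with no mismatches.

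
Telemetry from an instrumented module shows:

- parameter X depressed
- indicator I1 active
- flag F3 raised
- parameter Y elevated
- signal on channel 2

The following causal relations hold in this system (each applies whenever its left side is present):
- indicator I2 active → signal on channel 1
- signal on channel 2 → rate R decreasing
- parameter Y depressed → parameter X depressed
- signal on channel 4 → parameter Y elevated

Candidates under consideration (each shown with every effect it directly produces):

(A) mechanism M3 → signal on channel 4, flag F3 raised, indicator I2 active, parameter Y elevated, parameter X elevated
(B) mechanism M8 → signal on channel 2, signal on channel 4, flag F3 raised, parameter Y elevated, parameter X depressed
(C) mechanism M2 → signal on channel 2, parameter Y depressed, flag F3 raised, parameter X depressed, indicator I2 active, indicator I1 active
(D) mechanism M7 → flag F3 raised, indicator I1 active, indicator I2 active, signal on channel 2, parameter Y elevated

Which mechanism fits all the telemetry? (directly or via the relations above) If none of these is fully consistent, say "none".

Checking each candidate against the observations:
(A) mechanism M3 — fails on parameter X depressed, indicator I1 active, signal on channel 2 (predicts parameter X elevated, not parameter X depressed)
(B) mechanism M8 — does not account for indicator I1 active
(C) mechanism M2 — fails on parameter Y elevated (predicts parameter Y depressed, not parameter Y elevated)
(D) mechanism M7 — does not account for parameter X depressed
None of the listed candidates fits everything.

none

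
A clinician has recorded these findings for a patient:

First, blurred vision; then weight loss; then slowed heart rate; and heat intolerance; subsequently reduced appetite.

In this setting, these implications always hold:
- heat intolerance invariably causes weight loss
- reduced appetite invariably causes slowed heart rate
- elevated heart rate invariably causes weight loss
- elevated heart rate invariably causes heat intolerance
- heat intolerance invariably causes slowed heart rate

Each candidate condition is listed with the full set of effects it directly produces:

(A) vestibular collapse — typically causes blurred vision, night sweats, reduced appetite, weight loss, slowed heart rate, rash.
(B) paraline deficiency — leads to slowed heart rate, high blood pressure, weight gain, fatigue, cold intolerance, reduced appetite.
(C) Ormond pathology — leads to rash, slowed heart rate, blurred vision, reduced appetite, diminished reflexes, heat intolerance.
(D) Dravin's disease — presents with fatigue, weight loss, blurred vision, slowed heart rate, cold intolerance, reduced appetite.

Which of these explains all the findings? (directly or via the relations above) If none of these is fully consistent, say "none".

Per-candidate check:
(A) vestibular collapse — blurred vision yes; weight loss yes; slowed heart rate yes; heat intolerance NO; reduced appetite yes
(B) paraline deficiency — fails on blurred vision, weight loss, heat intolerance (predicts weight gain, not weight loss; predicts cold intolerance, not heat intolerance)
(C) Ormond pathology — blurred vision yes; weight loss yes (by heat intolerance → weight loss); slowed heart rate yes; heat intolerance yes; reduced appetite yes
(D) Dravin's disease — blurred vision yes; weight loss yes; slowed heart rate yes; heat intolerance NO; reduced appetite yes
(C) alone accounts for all the evidence.

C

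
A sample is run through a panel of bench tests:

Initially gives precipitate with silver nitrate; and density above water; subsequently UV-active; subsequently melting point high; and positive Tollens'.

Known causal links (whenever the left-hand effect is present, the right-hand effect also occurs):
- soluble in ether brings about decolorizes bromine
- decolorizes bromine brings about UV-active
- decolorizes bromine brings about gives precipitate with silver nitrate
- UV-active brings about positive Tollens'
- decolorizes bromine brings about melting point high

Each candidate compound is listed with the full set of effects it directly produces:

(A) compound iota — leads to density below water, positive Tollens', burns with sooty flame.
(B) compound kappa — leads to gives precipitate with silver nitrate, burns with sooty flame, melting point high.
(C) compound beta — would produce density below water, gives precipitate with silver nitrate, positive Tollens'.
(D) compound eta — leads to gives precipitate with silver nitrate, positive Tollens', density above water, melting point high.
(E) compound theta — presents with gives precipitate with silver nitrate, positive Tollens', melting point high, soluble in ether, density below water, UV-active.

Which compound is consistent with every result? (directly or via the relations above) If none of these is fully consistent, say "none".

none

Per-candidate check:
(A) compound iota — gives precipitate with silver nitrate -; density above water -; UV-active -; melting point high -; positive Tollens' +
(B) compound kappa — gives precipitate with silver nitrate +; density above water -; UV-active -; melting point high +; positive Tollens' -
(C) compound beta — fails on density above water, UV-active, melting point high (predicts density below water, not density above water)
(D) compound eta — gives precipitate with silver nitrate +; density above water +; UV-active -; melting point high +; positive Tollens' +
(E) compound theta — gives precipitate with silver nitrate +; density above water -; UV-active +; melting point high +; positive Tollens' +
Every candidate fails on at least one observation.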